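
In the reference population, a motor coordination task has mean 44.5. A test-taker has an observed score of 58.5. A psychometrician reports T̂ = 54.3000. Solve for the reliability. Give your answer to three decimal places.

0.700

T̂ = ρX + (1 − ρ)μ  ⇒  T̂ − μ = ρ(X − μ)
ρ = (T̂ − μ)/(X − μ) = (54.3000 − 44.5) / (58.5 − 44.5) = 9.8000 / 14.0 = 0.70000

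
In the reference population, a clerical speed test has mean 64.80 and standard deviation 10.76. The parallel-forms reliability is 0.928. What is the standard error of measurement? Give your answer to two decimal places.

SEM = SD · √(1 − ρ) = 10.76 × √0.072 = 10.76 × 0.2683 = 2.887

2.89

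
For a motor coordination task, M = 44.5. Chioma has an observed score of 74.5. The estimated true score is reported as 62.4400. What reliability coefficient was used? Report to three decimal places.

T̂ = ρX + (1 − ρ)μ  ⇒  T̂ − μ = ρ(X − μ)
ρ = (T̂ − μ)/(X − μ) = (62.4400 − 44.5) / (74.5 − 44.5) = 17.9400 / 30.0 = 0.59800

0.598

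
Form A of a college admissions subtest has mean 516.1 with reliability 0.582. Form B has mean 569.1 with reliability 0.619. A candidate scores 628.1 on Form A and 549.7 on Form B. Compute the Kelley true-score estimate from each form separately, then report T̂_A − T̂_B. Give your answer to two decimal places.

T̂_A = 0.582(628.1) + 0.418(516.1) = 581.2840
T̂_B = 0.619(549.7) + 0.381(569.1) = 557.0914
T̂_A − T̂_B = 24.1926

24.19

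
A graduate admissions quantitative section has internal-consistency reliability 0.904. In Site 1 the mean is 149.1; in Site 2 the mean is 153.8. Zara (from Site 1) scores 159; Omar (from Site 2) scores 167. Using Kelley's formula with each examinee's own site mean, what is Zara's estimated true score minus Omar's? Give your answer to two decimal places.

-7.68

T̂_Zara = 0.904(159) + 0.096(149.1) = 158.0496
T̂_Omar = 0.904(167) + 0.096(153.8) = 165.7328
Difference = 158.0496 − 165.7328 = -7.6832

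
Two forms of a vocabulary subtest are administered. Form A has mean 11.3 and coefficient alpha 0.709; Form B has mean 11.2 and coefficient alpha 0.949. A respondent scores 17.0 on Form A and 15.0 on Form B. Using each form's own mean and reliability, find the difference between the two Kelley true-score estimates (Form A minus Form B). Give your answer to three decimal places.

T̂_A = 0.709(17.0) + 0.291(11.3) = 15.34130
T̂_B = 0.949(15.0) + 0.051(11.2) = 14.80620
T̂_A − T̂_B = 0.53510

0.535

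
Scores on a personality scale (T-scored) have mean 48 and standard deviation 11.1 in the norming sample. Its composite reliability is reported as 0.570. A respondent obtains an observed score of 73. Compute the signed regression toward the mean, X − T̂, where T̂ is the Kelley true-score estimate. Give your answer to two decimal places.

Regress the observed score toward the mean by the unreliability: T̂ = 0.570·73 + 0.430·48 = 41.610 + 20.640 = 62.2500.
X − T̂ = 73 − 62.250 = 10.750 → 10.75

10.75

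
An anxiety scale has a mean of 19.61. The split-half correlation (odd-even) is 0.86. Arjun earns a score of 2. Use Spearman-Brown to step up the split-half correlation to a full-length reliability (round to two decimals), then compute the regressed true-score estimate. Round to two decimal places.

3.41

Spearman-Brown: ρ = 2r/(1 + r) = 2(0.86)/(1 + 0.86) = 1.720/1.86 = 0.9247 → 0.92
T̂ = 0.92(2) + 0.08(19.61) = 1.84 + 1.5688 = 3.409 → 3.41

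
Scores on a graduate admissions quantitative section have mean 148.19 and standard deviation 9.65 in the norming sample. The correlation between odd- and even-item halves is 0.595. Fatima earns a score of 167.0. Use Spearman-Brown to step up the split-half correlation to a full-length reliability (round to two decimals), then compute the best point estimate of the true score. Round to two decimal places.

Spearman-Brown: ρ = 2r/(1 + r) = 2(0.595)/(1 + 0.595) = 1.1900/1.595 = 0.7461 → 0.75
T̂ = 0.75(167.0) + 0.25(148.19) = 125.250 + 37.0475 = 162.298 → 162.30

162.30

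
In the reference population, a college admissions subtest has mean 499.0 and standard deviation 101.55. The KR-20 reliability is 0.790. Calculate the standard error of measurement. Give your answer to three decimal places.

46.536

SEM = SD · √(1 − ρ) = 101.55 × √0.210 = 101.55 × 0.4583 = 46.5361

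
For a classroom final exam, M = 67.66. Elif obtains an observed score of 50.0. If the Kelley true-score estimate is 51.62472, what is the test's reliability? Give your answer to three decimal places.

T̂ = ρX + (1 − ρ)μ  ⇒  T̂ − μ = ρ(X − μ)
ρ = (T̂ − μ)/(X − μ) = (51.62472 − 67.66) / (50.0 − 67.66) = -16.03528 / -17.66 = 0.90800

0.908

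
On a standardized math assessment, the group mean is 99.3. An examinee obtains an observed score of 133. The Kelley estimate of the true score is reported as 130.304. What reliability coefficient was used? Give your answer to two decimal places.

0.92

T̂ = ρX + (1 − ρ)μ  ⇒  T̂ − μ = ρ(X − μ)
ρ = (T̂ − μ)/(X − μ) = (130.304 − 99.3) / (133 − 99.3) = 31.004 / 33.7 = 0.9200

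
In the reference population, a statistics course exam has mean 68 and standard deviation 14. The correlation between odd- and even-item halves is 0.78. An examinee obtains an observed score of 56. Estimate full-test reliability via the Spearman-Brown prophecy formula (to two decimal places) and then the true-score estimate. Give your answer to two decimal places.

Spearman-Brown: ρ = 2r/(1 + r) = 2(0.78)/(1 + 0.78) = 1.560/1.78 = 0.8764 → 0.88
T̂ = 0.88(56) + 0.12(68) = 49.28 + 8.16 = 57.440 → 57.44

57.44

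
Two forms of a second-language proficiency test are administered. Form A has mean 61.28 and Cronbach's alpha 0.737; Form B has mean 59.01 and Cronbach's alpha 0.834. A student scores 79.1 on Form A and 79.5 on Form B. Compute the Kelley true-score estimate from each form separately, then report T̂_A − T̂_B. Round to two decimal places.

-1.69

T̂_A = 0.737(79.1) + 0.263(61.28) = 74.4133
T̂_B = 0.834(79.5) + 0.166(59.01) = 76.0987
T̂_A − T̂_B = -1.6853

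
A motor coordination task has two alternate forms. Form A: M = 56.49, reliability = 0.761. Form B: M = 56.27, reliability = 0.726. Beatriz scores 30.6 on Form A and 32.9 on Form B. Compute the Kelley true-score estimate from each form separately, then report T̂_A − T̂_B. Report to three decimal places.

-2.516

T̂_A = 0.761(30.6) + 0.239(56.49) = 36.78771
T̂_B = 0.726(32.9) + 0.274(56.27) = 39.30338
T̂_A − T̂_B = -2.51567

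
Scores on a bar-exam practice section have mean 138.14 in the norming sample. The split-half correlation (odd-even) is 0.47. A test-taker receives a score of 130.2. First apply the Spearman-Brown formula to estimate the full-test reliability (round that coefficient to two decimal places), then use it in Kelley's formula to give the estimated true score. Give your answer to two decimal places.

Spearman-Brown: ρ = 2r/(1 + r) = 2(0.47)/(1 + 0.47) = 0.940/1.47 = 0.6395 → 0.64
T̂ = 0.64(130.2) + 0.36(138.14) = 83.328 + 49.7304 = 133.058 → 133.06

133.06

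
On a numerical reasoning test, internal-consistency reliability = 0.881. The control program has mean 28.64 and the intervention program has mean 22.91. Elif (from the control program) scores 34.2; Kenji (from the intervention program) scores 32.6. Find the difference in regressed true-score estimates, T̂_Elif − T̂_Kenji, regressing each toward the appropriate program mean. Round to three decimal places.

2.091

T̂_Elif = 0.881(34.2) + 0.119(28.64) = 33.53836
T̂_Kenji = 0.881(32.6) + 0.119(22.91) = 31.44689
Difference = 33.53836 − 31.44689 = 2.09147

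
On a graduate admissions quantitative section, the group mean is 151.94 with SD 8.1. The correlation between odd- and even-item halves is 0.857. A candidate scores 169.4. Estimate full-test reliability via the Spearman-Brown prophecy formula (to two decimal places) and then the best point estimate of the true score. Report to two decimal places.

168.00

Spearman-Brown: ρ = 2r/(1 + r) = 2(0.857)/(1 + 0.857) = 1.7140/1.857 = 0.9230 → 0.92
T̂ = ρX + (1 − ρ)μ
  = 0.92 × 169.4 + 0.08 × 151.94
  = 155.848 + 12.1552
  = 168.003
  ≈ 168.00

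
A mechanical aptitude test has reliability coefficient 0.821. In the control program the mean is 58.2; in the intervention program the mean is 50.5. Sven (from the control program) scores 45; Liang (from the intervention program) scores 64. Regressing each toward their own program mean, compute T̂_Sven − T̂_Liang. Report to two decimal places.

-14.22

T̂_Sven = 0.821(45) + 0.179(58.2) = 47.3628
T̂_Liang = 0.821(64) + 0.179(50.5) = 61.5835
Difference = 47.3628 − 61.5835 = -14.2207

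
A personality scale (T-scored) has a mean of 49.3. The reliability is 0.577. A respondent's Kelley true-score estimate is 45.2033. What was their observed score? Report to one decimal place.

42.2

T̂ = ρX + (1 − ρ)μ  ⇒  X = (T̂ − (1 − ρ)μ) / ρ
X = (45.2033 − 0.423 × 49.3) / 0.577 = (45.2033 − 20.8539) / 0.577 = 24.3494 / 0.577 = 42.200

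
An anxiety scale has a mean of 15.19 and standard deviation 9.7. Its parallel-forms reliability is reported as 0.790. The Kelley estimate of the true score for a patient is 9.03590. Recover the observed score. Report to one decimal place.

T̂ = ρX + (1 − ρ)μ  ⇒  X = (T̂ − (1 − ρ)μ) / ρ
X = (9.03590 − 0.210 × 15.19) / 0.790 = (9.03590 − 3.18990) / 0.790 = 5.84600 / 0.790 = 7.400

7.4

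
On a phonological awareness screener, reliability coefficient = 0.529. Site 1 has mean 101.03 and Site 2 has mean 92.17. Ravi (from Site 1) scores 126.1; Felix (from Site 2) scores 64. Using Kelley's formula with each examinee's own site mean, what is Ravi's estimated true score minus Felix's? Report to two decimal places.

T̂_Ravi = 0.529(126.1) + 0.471(101.03) = 114.2920
T̂_Felix = 0.529(64) + 0.471(92.17) = 77.2681
Difference = 114.2920 − 77.2681 = 37.0240

37.02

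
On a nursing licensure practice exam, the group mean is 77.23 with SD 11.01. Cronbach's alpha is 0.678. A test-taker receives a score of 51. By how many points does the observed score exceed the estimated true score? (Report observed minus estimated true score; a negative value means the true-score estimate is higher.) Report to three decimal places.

-8.446

T̂ = 0.678(51) + 0.322(77.23) = 34.578 + 24.86806 = 59.44606 → 59.4461
X − T̂ = 51 − 59.4461 = -8.4461 → -8.446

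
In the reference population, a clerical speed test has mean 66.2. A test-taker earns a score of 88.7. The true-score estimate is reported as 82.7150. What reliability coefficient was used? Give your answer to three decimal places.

T̂ = ρX + (1 − ρ)μ  ⇒  T̂ − μ = ρ(X − μ)
ρ = (T̂ − μ)/(X − μ) = (82.7150 − 66.2) / (88.7 − 66.2) = 16.5150 / 22.5 = 0.73400

0.734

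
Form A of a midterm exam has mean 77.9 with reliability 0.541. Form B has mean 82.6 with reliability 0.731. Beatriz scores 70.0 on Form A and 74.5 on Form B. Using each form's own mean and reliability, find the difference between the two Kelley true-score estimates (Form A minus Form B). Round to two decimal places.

-3.05

T̂_A = 0.541(70.0) + 0.459(77.9) = 73.6261
T̂_B = 0.731(74.5) + 0.269(82.6) = 76.6789
T̂_A − T̂_B = -3.0528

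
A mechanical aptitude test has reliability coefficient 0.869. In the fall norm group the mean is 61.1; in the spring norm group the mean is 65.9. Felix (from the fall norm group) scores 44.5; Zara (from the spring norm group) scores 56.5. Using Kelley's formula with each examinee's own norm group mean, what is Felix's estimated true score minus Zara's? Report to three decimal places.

T̂_Felix = 0.869(44.5) + 0.131(61.1) = 46.67460
T̂_Zara = 0.869(56.5) + 0.131(65.9) = 57.73140
Difference = 46.67460 − 57.73140 = -11.05680

-11.057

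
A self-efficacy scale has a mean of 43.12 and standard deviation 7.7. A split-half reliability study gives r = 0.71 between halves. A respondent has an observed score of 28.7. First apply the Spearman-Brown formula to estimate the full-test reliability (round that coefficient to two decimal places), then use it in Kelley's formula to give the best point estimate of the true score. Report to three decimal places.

Spearman-Brown: ρ = 2r/(1 + r) = 2(0.71)/(1 + 0.71) = 1.420/1.71 = 0.8304 → 0.83
T̂ = ρX + (1 − ρ)μ
  = 0.83 × 28.7 + 0.17 × 43.12
  = 23.821 + 7.3304
  = 31.1514
  ≈ 31.151

31.151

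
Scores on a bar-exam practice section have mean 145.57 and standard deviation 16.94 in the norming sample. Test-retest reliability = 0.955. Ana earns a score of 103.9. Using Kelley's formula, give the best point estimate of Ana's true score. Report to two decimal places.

T̂ = ρX + (1 − ρ)μ
  = 0.955 × 103.9 + 0.045 × 145.57
  = 99.2245 + 6.55065
  = 105.775
  ≈ 105.78

105.78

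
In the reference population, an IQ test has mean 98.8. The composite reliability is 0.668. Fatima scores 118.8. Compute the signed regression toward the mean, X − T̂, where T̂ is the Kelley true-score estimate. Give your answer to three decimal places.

6.640

T̂ = 0.668(118.8) + 0.332(98.8) = 79.3584 + 32.8016 = 112.16000 → 112.1600
X − T̂ = 118.8 − 112.1600 = 6.6400 → 6.640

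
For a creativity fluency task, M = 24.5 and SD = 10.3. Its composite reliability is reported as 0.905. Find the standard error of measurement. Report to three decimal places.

3.175

SEM = SD · √(1 − ρ) = 10.3 × √0.095 = 10.3 × 0.3082 = 3.1747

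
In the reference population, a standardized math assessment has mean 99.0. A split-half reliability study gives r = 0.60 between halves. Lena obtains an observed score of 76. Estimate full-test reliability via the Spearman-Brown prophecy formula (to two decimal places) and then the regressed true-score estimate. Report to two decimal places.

81.75

Spearman-Brown: ρ = 2r/(1 + r) = 2(0.60)/(1 + 0.60) = 1.200/1.60 = 0.7500 → 0.75
Weight the observed score by reliability and the mean by (1 − reliability): T̂ = 0.75·76 + 0.25·99.0 = 57.00 + 24.750 = 81.750.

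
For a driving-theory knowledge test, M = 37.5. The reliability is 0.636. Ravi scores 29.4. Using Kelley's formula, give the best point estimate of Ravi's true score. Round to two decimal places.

32.35

T̂ = ρX + (1 − ρ)μ
  = 0.636 × 29.4 + 0.364 × 37.5
  = 18.6984 + 13.6500
  = 32.348
  ≈ 32.35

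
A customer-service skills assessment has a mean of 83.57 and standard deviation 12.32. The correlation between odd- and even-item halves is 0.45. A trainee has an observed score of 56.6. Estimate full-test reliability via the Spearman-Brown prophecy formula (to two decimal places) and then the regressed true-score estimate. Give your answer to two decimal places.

Spearman-Brown: ρ = 2r/(1 + r) = 2(0.45)/(1 + 0.45) = 0.900/1.45 = 0.6207 → 0.62
Regress the observed score toward the mean by the unreliability: T̂ = 0.62·56.6 + 0.38·83.57 = 35.092 + 31.7566 = 66.849.

66.85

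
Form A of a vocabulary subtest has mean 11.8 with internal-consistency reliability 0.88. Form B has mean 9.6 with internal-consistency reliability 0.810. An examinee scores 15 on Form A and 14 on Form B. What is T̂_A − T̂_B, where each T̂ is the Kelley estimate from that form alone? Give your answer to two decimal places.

1.45

T̂_A = 0.88(15) + 0.12(11.8) = 14.6160
T̂_B = 0.810(14) + 0.190(9.6) = 13.1640
T̂_A − T̂_B = 1.4520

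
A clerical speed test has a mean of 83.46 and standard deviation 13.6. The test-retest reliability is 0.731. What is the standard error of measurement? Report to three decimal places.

SEM = SD · √(1 − ρ) = 13.6 × √0.269 = 13.6 × 0.5187 = 7.0537

7.054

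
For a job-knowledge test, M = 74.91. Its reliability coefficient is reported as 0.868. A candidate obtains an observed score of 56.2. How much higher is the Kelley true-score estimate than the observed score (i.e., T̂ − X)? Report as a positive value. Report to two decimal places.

2.47

T̂ = 0.868(56.2) + 0.132(74.91) = 48.7816 + 9.88812 = 58.6697 → 58.670
T̂ − X = 58.670 − 56.2 = 2.470 → 2.47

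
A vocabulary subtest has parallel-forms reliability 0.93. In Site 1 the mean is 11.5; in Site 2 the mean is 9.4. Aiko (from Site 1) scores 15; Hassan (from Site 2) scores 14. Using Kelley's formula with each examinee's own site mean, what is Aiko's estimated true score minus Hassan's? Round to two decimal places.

1.08

T̂_Aiko = 0.93(15) + 0.07(11.5) = 14.7550
T̂_Hassan = 0.93(14) + 0.07(9.4) = 13.6780
Difference = 14.7550 − 13.6780 = 1.0770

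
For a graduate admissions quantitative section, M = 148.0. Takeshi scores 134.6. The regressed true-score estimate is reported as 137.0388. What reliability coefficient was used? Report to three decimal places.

T̂ = ρX + (1 − ρ)μ  ⇒  T̂ − μ = ρ(X − μ)
ρ = (T̂ − μ)/(X − μ) = (137.0388 − 148.0) / (134.6 − 148.0) = -10.9612 / -13.4 = 0.81800

0.818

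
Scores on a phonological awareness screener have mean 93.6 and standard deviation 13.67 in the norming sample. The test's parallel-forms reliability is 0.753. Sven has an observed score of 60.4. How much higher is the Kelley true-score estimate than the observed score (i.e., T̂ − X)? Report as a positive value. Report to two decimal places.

Regress the observed score toward the mean by the unreliability: T̂ = 0.753·60.4 + 0.247·93.6 = 45.4812 + 23.1192 = 68.6004.
T̂ − X = 68.600 − 60.4 = 8.200 → 8.20

8.20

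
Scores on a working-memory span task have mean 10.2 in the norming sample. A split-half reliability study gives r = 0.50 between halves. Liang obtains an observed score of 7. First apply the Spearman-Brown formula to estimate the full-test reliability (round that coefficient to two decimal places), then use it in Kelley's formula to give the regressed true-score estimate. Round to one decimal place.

8.1

Spearman-Brown: ρ = 2r/(1 + r) = 2(0.50)/(1 + 0.50) = 1.000/1.50 = 0.6667 → 0.67
T̂ = 0.67(7) + 0.33(10.2) = 4.69 + 3.366 = 8.06 → 8.1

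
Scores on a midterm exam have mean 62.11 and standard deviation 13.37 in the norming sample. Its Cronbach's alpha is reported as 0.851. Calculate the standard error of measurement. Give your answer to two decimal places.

5.16

SEM = SD · √(1 − ρ) = 13.37 × √0.149 = 13.37 × 0.3860 = 5.161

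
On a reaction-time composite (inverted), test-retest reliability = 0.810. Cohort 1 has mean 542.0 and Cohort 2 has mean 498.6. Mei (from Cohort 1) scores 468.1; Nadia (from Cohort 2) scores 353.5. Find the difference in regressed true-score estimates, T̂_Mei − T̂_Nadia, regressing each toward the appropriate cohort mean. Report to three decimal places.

101.072

T̂_Mei = 0.810(468.1) + 0.190(542.0) = 482.14100
T̂_Nadia = 0.810(353.5) + 0.190(498.6) = 381.06900
Difference = 482.14100 − 381.06900 = 101.07200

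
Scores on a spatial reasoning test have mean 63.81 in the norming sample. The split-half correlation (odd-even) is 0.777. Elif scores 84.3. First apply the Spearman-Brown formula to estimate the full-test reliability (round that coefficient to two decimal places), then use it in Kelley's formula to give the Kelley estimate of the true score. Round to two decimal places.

81.64

Spearman-Brown: ρ = 2r/(1 + r) = 2(0.777)/(1 + 0.777) = 1.5540/1.777 = 0.8745 → 0.87
T̂ = ρX + (1 − ρ)μ
  = 0.87 × 84.3 + 0.13 × 63.81
  = 73.341 + 8.2953
  = 81.636
  ≈ 81.64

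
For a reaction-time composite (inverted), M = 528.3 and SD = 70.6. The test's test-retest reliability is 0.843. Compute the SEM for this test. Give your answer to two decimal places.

SEM = SD · √(1 − ρ) = 70.6 × √0.157 = 70.6 × 0.3962 = 27.974

27.97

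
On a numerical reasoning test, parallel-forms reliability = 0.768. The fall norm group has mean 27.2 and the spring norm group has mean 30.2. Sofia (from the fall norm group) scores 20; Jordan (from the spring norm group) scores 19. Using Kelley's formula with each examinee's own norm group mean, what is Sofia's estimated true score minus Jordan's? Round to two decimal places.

0.07

T̂_Sofia = 0.768(20) + 0.232(27.2) = 21.6704
T̂_Jordan = 0.768(19) + 0.232(30.2) = 21.5984
Difference = 21.6704 − 21.5984 = 0.0720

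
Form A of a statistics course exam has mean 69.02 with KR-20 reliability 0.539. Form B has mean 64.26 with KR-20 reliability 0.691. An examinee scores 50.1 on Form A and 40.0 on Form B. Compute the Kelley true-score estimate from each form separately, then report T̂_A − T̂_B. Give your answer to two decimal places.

T̂_A = 0.539(50.1) + 0.461(69.02) = 58.8221
T̂_B = 0.691(40.0) + 0.309(64.26) = 47.4963
T̂_A − T̂_B = 11.3258

11.33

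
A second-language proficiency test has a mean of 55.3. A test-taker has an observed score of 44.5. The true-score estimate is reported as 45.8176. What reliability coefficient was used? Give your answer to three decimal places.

T̂ = ρX + (1 − ρ)μ  ⇒  T̂ − μ = ρ(X − μ)
ρ = (T̂ − μ)/(X − μ) = (45.8176 − 55.3) / (44.5 − 55.3) = -9.4824 / -10.8 = 0.87800

0.878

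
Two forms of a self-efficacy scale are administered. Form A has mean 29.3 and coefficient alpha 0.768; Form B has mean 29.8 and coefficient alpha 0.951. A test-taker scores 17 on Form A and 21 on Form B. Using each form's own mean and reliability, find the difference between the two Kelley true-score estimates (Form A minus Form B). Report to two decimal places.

T̂_A = 0.768(17) + 0.232(29.3) = 19.8536
T̂_B = 0.951(21) + 0.049(29.8) = 21.4312
T̂_A − T̂_B = -1.5776

-1.58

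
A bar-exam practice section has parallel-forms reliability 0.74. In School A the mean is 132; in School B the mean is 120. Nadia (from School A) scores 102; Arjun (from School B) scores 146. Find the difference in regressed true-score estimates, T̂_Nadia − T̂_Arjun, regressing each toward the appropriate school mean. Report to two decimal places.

T̂_Nadia = 0.74(102) + 0.26(132) = 109.8000
T̂_Arjun = 0.74(146) + 0.26(120) = 139.2400
Difference = 109.8000 − 139.2400 = -29.4400

-29.44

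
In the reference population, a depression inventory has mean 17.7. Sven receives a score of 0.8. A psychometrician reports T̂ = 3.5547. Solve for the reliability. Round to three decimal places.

T̂ = ρX + (1 − ρ)μ  ⇒  T̂ − μ = ρ(X − μ)
ρ = (T̂ − μ)/(X − μ) = (3.5547 − 17.7) / (0.8 − 17.7) = -14.1453 / -16.9 = 0.83700

0.837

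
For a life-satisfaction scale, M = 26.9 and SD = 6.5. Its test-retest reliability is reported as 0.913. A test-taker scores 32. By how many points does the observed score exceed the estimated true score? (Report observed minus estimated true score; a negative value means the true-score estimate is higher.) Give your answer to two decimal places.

0.44

Regress the observed score toward the mean by the unreliability: T̂ = 0.913·32 + 0.087·26.9 = 29.216 + 2.3403 = 31.5563.
X − T̂ = 32 − 31.556 = 0.444 → 0.44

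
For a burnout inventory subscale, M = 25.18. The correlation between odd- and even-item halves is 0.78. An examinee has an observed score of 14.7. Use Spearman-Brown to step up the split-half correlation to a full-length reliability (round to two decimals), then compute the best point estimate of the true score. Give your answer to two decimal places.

Spearman-Brown: ρ = 2r/(1 + r) = 2(0.78)/(1 + 0.78) = 1.560/1.78 = 0.8764 → 0.88
T̂ = 0.88(14.7) + 0.12(25.18) = 12.936 + 3.0216 = 15.958 → 15.96

15.96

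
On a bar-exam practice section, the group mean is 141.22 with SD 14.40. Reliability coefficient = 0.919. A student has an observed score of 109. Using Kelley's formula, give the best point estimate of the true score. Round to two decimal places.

111.61

T̂ = ρX + (1 − ρ)μ
  = 0.919 × 109 + 0.081 × 141.22
  = 100.171 + 11.43882
  = 111.610
  ≈ 111.61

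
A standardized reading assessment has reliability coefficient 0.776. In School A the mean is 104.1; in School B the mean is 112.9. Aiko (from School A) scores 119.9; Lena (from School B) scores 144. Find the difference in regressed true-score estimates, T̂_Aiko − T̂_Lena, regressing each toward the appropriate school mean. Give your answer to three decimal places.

-20.673

T̂_Aiko = 0.776(119.9) + 0.224(104.1) = 116.36080
T̂_Lena = 0.776(144) + 0.224(112.9) = 137.03360
Difference = 116.36080 − 137.03360 = -20.67280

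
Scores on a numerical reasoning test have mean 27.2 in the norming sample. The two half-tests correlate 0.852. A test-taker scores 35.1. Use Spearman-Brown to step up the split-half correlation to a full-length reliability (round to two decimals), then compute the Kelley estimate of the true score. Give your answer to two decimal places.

34.47

Spearman-Brown: ρ = 2r/(1 + r) = 2(0.852)/(1 + 0.852) = 1.7040/1.852 = 0.9201 → 0.92
T̂ = ρX + (1 − ρ)μ
  = 0.92 × 35.1 + 0.08 × 27.2
  = 32.292 + 2.176
  = 34.468
  ≈ 34.47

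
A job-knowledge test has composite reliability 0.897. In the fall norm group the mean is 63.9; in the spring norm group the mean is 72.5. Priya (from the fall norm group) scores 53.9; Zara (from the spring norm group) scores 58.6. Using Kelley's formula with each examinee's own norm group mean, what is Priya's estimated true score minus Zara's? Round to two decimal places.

T̂_Priya = 0.897(53.9) + 0.103(63.9) = 54.9300
T̂_Zara = 0.897(58.6) + 0.103(72.5) = 60.0317
Difference = 54.9300 − 60.0317 = -5.1017

-5.10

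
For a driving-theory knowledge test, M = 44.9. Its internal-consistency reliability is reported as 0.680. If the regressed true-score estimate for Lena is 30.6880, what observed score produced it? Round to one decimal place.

24.0

T̂ = ρX + (1 − ρ)μ  ⇒  X = (T̂ − (1 − ρ)μ) / ρ
X = (30.6880 − 0.320 × 44.9) / 0.680 = (30.6880 − 14.3680) / 0.680 = 16.3200 / 0.680 = 24.000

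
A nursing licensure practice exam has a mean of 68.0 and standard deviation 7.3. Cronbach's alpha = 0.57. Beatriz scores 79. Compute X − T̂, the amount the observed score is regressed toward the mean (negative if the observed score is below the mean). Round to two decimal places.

T̂ = ρX + (1 − ρ)μ
  = 0.57 × 79 + 0.43 × 68.0
  = 45.03 + 29.240
  = 74.2700
  ≈ 74.270
X − T̂ = 79 − 74.270 = 4.730 → 4.73

4.73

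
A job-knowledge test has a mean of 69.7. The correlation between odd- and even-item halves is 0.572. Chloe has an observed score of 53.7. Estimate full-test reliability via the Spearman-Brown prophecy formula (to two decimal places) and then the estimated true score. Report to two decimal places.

58.02

Spearman-Brown: ρ = 2r/(1 + r) = 2(0.572)/(1 + 0.572) = 1.1440/1.572 = 0.7277 → 0.73
Kelley's formula gives T̂ = 0.73·53.7 + 0.27·69.7 = 39.201 + 18.819 = 58.020.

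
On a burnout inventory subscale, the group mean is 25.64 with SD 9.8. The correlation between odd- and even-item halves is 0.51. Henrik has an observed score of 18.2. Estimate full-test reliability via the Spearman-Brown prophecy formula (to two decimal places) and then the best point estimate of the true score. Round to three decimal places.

Spearman-Brown: ρ = 2r/(1 + r) = 2(0.51)/(1 + 0.51) = 1.020/1.51 = 0.6755 → 0.68
T̂ = ρX + (1 − ρ)μ
  = 0.68 × 18.2 + 0.32 × 25.64
  = 12.376 + 8.2048
  = 20.5808
  ≈ 20.581

20.581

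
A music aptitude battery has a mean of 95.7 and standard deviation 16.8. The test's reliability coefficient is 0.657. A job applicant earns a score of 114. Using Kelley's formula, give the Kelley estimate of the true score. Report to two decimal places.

T̂ = 0.657(114) + 0.343(95.7) = 74.898 + 32.8251 = 107.723 → 107.72

107.72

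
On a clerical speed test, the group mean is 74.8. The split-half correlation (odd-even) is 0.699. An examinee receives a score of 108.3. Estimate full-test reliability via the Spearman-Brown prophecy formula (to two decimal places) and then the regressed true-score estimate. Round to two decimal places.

102.27

Spearman-Brown: ρ = 2r/(1 + r) = 2(0.699)/(1 + 0.699) = 1.3980/1.699 = 0.8228 → 0.82
T̂ = 0.82(108.3) + 0.18(74.8) = 88.806 + 13.464 = 102.270 → 102.27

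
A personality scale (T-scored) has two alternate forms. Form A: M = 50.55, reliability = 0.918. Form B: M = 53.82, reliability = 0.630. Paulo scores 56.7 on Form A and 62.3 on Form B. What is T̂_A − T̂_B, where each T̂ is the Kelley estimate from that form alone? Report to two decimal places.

T̂_A = 0.918(56.7) + 0.082(50.55) = 56.1957
T̂_B = 0.630(62.3) + 0.370(53.82) = 59.1624
T̂_A − T̂_B = -2.9667

-2.97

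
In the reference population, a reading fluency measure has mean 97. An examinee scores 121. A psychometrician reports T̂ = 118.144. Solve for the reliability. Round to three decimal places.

T̂ = ρX + (1 − ρ)μ  ⇒  T̂ − μ = ρ(X − μ)
ρ = (T̂ − μ)/(X − μ) = (118.144 − 97) / (121 − 97) = 21.144 / 24.0 = 0.88100

0.881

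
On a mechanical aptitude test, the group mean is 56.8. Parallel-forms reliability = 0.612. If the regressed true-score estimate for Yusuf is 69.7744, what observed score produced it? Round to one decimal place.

78.0

T̂ = ρX + (1 − ρ)μ  ⇒  X = (T̂ − (1 − ρ)μ) / ρ
X = (69.7744 − 0.388 × 56.8) / 0.612 = (69.7744 − 22.0384) / 0.612 = 47.7360 / 0.612 = 78.000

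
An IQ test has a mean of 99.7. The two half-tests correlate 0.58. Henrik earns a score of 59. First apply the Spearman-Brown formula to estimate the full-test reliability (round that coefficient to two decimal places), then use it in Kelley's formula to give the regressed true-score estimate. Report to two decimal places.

Spearman-Brown: ρ = 2r/(1 + r) = 2(0.58)/(1 + 0.58) = 1.160/1.58 = 0.7342 → 0.73
Kelley's formula gives T̂ = 0.73·59 + 0.27·99.7 = 43.07 + 26.919 = 69.989.

69.99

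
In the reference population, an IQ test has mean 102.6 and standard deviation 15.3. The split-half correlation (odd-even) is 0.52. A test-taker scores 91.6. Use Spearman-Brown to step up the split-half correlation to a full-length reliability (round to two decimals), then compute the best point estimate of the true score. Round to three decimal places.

Spearman-Brown: ρ = 2r/(1 + r) = 2(0.52)/(1 + 0.52) = 1.040/1.52 = 0.6842 → 0.68
Kelley's formula gives T̂ = 0.68·91.6 + 0.32·102.6 = 62.288 + 32.832 = 95.1200.

95.120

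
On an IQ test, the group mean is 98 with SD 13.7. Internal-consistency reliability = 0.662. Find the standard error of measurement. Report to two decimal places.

7.96

SEM = SD · √(1 − ρ) = 13.7 × √0.338 = 13.7 × 0.5814 = 7.965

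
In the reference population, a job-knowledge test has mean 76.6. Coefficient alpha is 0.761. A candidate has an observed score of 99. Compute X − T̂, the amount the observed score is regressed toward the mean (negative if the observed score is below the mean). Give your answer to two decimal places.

Regress the observed score toward the mean by the unreliability: T̂ = 0.761·99 + 0.239·76.6 = 75.339 + 18.3074 = 93.6464.
X − T̂ = 99 − 93.646 = 5.354 → 5.35

5.35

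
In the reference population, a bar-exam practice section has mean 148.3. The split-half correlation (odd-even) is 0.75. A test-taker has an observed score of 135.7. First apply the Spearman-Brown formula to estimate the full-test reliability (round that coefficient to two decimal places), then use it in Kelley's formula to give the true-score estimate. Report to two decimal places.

Spearman-Brown: ρ = 2r/(1 + r) = 2(0.75)/(1 + 0.75) = 1.500/1.75 = 0.8571 → 0.86
Weight the observed score by reliability and the mean by (1 − reliability): T̂ = 0.86·135.7 + 0.14·148.3 = 116.702 + 20.762 = 137.464.

137.46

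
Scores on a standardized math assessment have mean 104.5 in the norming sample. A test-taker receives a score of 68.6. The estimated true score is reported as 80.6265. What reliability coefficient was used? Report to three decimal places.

T̂ = ρX + (1 − ρ)μ  ⇒  T̂ − μ = ρ(X − μ)
ρ = (T̂ − μ)/(X − μ) = (80.6265 − 104.5) / (68.6 − 104.5) = -23.8735 / -35.9 = 0.66500

0.665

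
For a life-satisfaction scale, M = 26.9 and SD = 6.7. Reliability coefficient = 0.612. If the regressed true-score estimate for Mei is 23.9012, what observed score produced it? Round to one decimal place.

22.0

T̂ = ρX + (1 − ρ)μ  ⇒  X = (T̂ − (1 − ρ)μ) / ρ
X = (23.9012 − 0.388 × 26.9) / 0.612 = (23.9012 − 10.4372) / 0.612 = 13.4640 / 0.612 = 22.000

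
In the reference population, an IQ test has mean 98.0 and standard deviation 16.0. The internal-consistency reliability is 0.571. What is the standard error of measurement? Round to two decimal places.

10.48

SEM = SD · √(1 − ρ) = 16.0 × √0.429 = 16.0 × 0.6550 = 10.480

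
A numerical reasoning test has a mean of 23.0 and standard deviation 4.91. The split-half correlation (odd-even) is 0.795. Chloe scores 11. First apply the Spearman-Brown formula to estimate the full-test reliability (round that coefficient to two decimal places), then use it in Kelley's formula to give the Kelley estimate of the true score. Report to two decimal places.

Spearman-Brown: ρ = 2r/(1 + r) = 2(0.795)/(1 + 0.795) = 1.5900/1.795 = 0.8858 → 0.89
T̂ = 0.89(11) + 0.11(23.0) = 9.79 + 2.530 = 12.320 → 12.32

12.32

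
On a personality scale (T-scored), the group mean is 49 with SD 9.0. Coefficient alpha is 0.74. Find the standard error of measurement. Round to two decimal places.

4.59

SEM = SD · √(1 − ρ) = 9.0 × √0.26 = 9.0 × 0.5099 = 4.589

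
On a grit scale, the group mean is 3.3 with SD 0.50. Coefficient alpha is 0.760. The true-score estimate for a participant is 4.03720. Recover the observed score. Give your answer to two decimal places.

4.27

T̂ = ρX + (1 − ρ)μ  ⇒  X = (T̂ − (1 − ρ)μ) / ρ
X = (4.03720 − 0.240 × 3.3) / 0.760 = (4.03720 − 0.7920) / 0.760 = 3.24520 / 0.760 = 4.2700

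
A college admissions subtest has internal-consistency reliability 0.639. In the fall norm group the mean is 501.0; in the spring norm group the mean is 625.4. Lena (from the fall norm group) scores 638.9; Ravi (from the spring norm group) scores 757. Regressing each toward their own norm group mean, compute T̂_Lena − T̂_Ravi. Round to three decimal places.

T̂_Lena = 0.639(638.9) + 0.361(501.0) = 589.11810
T̂_Ravi = 0.639(757) + 0.361(625.4) = 709.49240
Difference = 589.11810 − 709.49240 = -120.37430

-120.374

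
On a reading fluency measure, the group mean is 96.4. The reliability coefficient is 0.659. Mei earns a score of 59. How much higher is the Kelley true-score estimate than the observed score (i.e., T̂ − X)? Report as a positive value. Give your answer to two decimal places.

Regress the observed score toward the mean by the unreliability: T̂ = 0.659·59 + 0.341·96.4 = 38.881 + 32.8724 = 71.7534.
T̂ − X = 71.753 − 59 = 12.753 → 12.75

12.75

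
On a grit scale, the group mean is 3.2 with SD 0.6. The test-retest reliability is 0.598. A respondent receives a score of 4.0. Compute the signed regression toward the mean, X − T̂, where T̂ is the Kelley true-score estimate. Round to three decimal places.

0.322

T̂ = 0.598(4.0) + 0.402(3.2) = 2.3920 + 1.2864 = 3.67840 → 3.6784
X − T̂ = 4.0 − 3.6784 = 0.3216 → 0.322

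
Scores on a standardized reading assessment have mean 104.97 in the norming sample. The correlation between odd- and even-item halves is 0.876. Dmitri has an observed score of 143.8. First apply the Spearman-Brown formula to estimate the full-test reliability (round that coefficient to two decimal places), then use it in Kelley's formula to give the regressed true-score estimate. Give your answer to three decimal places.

Spearman-Brown: ρ = 2r/(1 + r) = 2(0.876)/(1 + 0.876) = 1.7520/1.876 = 0.9339 → 0.93
Regress the observed score toward the mean by the unreliability: T̂ = 0.93·143.8 + 0.07·104.97 = 133.734 + 7.3479 = 141.0819.

141.082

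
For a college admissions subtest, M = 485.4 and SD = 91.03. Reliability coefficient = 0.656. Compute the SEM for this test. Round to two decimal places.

SEM = SD · √(1 − ρ) = 91.03 × √0.344 = 91.03 × 0.5865 = 53.390

53.39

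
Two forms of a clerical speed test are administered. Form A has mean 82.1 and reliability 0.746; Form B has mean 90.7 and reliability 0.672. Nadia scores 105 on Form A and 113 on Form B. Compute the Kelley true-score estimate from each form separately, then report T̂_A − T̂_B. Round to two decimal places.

T̂_A = 0.746(105) + 0.254(82.1) = 99.1834
T̂_B = 0.672(113) + 0.328(90.7) = 105.6856
T̂_A − T̂_B = -6.5022

-6.50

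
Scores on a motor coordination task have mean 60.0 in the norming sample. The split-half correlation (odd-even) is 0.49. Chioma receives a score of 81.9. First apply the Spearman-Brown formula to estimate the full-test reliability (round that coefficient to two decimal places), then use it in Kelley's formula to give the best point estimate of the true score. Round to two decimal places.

Spearman-Brown: ρ = 2r/(1 + r) = 2(0.49)/(1 + 0.49) = 0.980/1.49 = 0.6577 → 0.66
T̂ = ρX + (1 − ρ)μ
  = 0.66 × 81.9 + 0.34 × 60.0
  = 54.054 + 20.400
  = 74.454
  ≈ 74.45

74.45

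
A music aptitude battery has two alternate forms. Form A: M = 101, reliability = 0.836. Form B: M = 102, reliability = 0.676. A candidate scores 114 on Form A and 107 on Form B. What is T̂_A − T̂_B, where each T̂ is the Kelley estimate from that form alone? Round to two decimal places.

T̂_A = 0.836(114) + 0.164(101) = 111.8680
T̂_B = 0.676(107) + 0.324(102) = 105.3800
T̂_A − T̂_B = 6.4880

6.49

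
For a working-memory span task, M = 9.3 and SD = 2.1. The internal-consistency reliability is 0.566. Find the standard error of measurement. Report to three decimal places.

1.383

SEM = SD · √(1 − ρ) = 2.1 × √0.434 = 2.1 × 0.6588 = 1.3835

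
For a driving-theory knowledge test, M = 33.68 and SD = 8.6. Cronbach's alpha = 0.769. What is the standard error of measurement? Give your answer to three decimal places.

4.133

SEM = SD · √(1 − ρ) = 8.6 × √0.231 = 8.6 × 0.4806 = 4.1334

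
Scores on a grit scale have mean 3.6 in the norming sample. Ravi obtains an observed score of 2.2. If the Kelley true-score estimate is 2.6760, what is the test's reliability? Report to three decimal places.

0.660

T̂ = ρX + (1 − ρ)μ  ⇒  T̂ − μ = ρ(X − μ)
ρ = (T̂ − μ)/(X − μ) = (2.6760 − 3.6) / (2.2 − 3.6) = -0.9240 / -1.4 = 0.66000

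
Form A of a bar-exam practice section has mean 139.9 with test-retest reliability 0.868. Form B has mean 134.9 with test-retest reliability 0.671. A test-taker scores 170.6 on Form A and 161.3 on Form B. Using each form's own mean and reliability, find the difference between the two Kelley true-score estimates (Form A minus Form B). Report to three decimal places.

13.933

T̂_A = 0.868(170.6) + 0.132(139.9) = 166.54760
T̂_B = 0.671(161.3) + 0.329(134.9) = 152.61440
T̂_A − T̂_B = 13.93320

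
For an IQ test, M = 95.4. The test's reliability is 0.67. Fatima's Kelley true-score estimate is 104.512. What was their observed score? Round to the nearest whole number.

109

T̂ = ρX + (1 − ρ)μ  ⇒  X = (T̂ − (1 − ρ)μ) / ρ
X = (104.512 − 0.33 × 95.4) / 0.67 = (104.512 − 31.482) / 0.67 = 73.030 / 0.67 = 109.00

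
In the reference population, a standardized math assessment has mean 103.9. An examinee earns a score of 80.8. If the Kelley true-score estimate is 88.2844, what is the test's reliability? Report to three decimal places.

T̂ = ρX + (1 − ρ)μ  ⇒  T̂ − μ = ρ(X − μ)
ρ = (T̂ − μ)/(X − μ) = (88.2844 − 103.9) / (80.8 − 103.9) = -15.6156 / -23.1 = 0.67600

0.676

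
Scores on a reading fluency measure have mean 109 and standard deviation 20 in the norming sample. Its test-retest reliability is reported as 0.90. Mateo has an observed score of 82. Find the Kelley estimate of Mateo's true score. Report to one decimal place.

84.7

T̂ = ρX + (1 − ρ)μ
  = 0.90 × 82 + 0.10 × 109
  = 73.80 + 10.90
  = 84.70
  ≈ 84.7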